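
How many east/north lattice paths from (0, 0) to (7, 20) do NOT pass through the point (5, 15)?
Number of paths = 562446

Total paths from (0, 0) to (7, 20): C(27, 7) = 888030. Paths through (5, 15): (paths (0, 0) → (5, 15)) × (paths (5, 15) → (7, 20)) = C(20, 5) · C(7, 2) = 15504 · 21 = 325584. Avoidance count = 888030 − 325584 = 562446.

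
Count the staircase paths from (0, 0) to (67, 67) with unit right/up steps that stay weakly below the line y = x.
C_67 = 22033725021956517463358552614056949950

These NE paths below the diagonal are counted by the Catalan number C_n = (1/(n + 1)) · C(2n, n). For n = 67: C_67 = (1/68) · C(134, 67) = 1498293301493043187508381577755872596600/68 = 22033725021956517463358552614056949950.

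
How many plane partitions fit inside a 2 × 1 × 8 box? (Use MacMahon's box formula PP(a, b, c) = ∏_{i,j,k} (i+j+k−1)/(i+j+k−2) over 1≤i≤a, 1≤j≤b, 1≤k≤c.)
PP(2, 1, 8) = 45

Evaluate the triple product over i = 1..2, j = 1..1, k = 1..8. The factors are (2/1) · (3/2) · (4/3) · (5/4) · (6/5) · (7/6) · (8/7) · (9/8) · … (16 factors total). The numerators and denominators telescope so the product is an integer; carrying out the multiplication exactly gives PP(2, 1, 8) = 45.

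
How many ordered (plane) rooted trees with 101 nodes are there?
C_100 = 896519947090131496687170070074100632420837521538745909320

These ordered rooted trees are counted by the Catalan number C_n = (1/(n + 1)) · C(2n, n). For n = 100: C_100 = (1/101) · C(200, 100) = 90548514656103281165404177077484163874504589675413336841320/101 = 896519947090131496687170070074100632420837521538745909320.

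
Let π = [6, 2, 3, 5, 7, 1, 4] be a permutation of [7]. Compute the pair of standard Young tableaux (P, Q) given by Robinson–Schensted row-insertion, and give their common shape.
P = [1, 3, 4, 7] / [2, 5] / [6];  Q = [1, 3, 4, 5] / [2, 7] / [6];  common shape = (4, 2, 1)

Row-insert the values π_1, π_2, … into P one at a time, bumping the leftmost entry strictly greater than the inserted value down to the next row. The recording tableau Q records, in position (i, j), the step at which that cell was added to P.
  Insert 6 (step 1): P = [6];  Q = [1]
  Insert 2 (step 2): P = [2] / [6];  Q = [1] / [2]
  Insert 3 (step 3): P = [2, 3] / [6];  Q = [1, 3] / [2]
  Insert 5 (step 4): P = [2, 3, 5] / [6];  Q = [1, 3, 4] / [2]
  Insert 7 (step 5): P = [2, 3, 5, 7] / [6];  Q = [1, 3, 4, 5] / [2]
  Insert 1 (step 6): P = [1, 3, 5, 7] / [2] / [6];  Q = [1, 3, 4, 5] / [2] / [6]
  Insert 4 (step 7): P = [1, 3, 4, 7] / [2, 5] / [6];  Q = [1, 3, 4, 5] / [2, 7] / [6]
Final shape: (4, 2, 1).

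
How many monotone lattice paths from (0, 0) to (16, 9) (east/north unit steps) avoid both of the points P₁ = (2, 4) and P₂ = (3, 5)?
Number of paths = 1806675

Inclusion–exclusion. Total paths: C(25, 16) = 2042975. Through P₁: C(6, 2)·C(19, 14) = 174420. Through P₂: C(8, 3)·C(17, 13) = 133280. Since P₁ is strictly southwest of P₂, a monotone path through both must visit P₁ then P₂; paths through both = C(6, 2)·C(2, 1)·C(17, 13) = 71400. Avoid both = 2042975 − 174420 − 133280 + 71400 = 1806675.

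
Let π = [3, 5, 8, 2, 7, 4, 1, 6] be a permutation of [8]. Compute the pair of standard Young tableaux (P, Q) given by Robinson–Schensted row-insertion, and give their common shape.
P = [1, 4, 6] / [2, 5, 7] / [3] / [8];  Q = [1, 2, 3] / [4, 5, 8] / [6] / [7];  common shape = (3, 3, 1, 1)

Row-insert the values π_1, π_2, … into P one at a time, bumping the leftmost entry strictly greater than the inserted value down to the next row. The recording tableau Q records, in position (i, j), the step at which that cell was added to P.
  Insert 3 (step 1): P = [3];  Q = [1]
  Insert 5 (step 2): P = [3, 5];  Q = [1, 2]
  Insert 8 (step 3): P = [3, 5, 8];  Q = [1, 2, 3]
  Insert 2 (step 4): P = [2, 5, 8] / [3];  Q = [1, 2, 3] / [4]
  Insert 7 (step 5): P = [2, 5, 7] / [3, 8];  Q = [1, 2, 3] / [4, 5]
  Insert 4 (step 6): P = [2, 4, 7] / [3, 5] / [8];  Q = [1, 2, 3] / [4, 5] / [6]
  Insert 1 (step 7): P = [1, 4, 7] / [2, 5] / [3] / [8];  Q = [1, 2, 3] / [4, 5] / [6] / [7]
  Insert 6 (step 8): P = [1, 4, 6] / [2, 5, 7] / [3] / [8];  Q = [1, 2, 3] / [4, 5, 8] / [6] / [7]
Final shape: (3, 3, 1, 1).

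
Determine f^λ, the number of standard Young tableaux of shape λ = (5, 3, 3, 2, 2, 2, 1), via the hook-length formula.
# SYT of shape (5, 3, 3, 2, 2, 2, 1) = 5346432

Hook-length formula: f^λ = n! / Π hook(c), product over all cells c of the Young diagram. For λ = (5, 3, 3, 2, 2, 2, 1), n = 18 boxes. Hook lengths by row (left-to-right, top-to-bottom): [11, 9, 5, 2, 1]; [8, 6, 2]; [7, 5, 1]; [5, 3]; [4, 2]; [3, 1]; [1]. Product of hooks = 1197504000. So f^λ = 18! / 1197504000 = 6402373705728000 / 1197504000 = 5346432.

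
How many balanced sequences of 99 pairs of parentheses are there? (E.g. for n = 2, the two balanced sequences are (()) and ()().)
C_99 = 227508830794229349661819540395688853956041682601541047340

These balanced parentheses are counted by the Catalan number C_n = (1/(n + 1)) · C(2n, n). For n = 99: C_99 = (1/100) · C(198, 99) = 22750883079422934966181954039568885395604168260154104734000/100 = 227508830794229349661819540395688853956041682601541047340.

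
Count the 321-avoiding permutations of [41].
C_41 = 10113918591637898134020

These 321-avoiding permutations are counted by the Catalan number C_n = (1/(n + 1)) · C(2n, n). For n = 41: C_41 = (1/42) · C(82, 41) = 424784580848791721628840/42 = 10113918591637898134020.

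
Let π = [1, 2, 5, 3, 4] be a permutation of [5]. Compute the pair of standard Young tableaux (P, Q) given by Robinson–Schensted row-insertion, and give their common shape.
P = [1, 2, 3, 4] / [5];  Q = [1, 2, 3, 5] / [4];  common shape = (4, 1)

Row-insert the values π_1, π_2, … into P one at a time, bumping the leftmost entry strictly greater than the inserted value down to the next row. The recording tableau Q records, in position (i, j), the step at which that cell was added to P.
  Insert 1 (step 1): P = [1];  Q = [1]
  Insert 2 (step 2): P = [1, 2];  Q = [1, 2]
  Insert 5 (step 3): P = [1, 2, 5];  Q = [1, 2, 3]
  Insert 3 (step 4): P = [1, 2, 3] / [5];  Q = [1, 2, 3] / [4]
  Insert 4 (step 5): P = [1, 2, 3, 4] / [5];  Q = [1, 2, 3, 5] / [4]
Final shape: (4, 1).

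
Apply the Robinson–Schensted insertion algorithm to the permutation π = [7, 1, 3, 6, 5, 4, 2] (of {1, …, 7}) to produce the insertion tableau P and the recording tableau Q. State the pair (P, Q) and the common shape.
P = [1, 2, 4] / [3] / [5] / [6] / [7];  Q = [1, 3, 4] / [2] / [5] / [6] / [7];  common shape = (3, 1, 1, 1, 1)

Row-insert the values π_1, π_2, … into P one at a time, bumping the leftmost entry strictly greater than the inserted value down to the next row. The recording tableau Q records, in position (i, j), the step at which that cell was added to P.
  Insert 7 (step 1): P = [7];  Q = [1]
  Insert 1 (step 2): P = [1] / [7];  Q = [1] / [2]
  Insert 3 (step 3): P = [1, 3] / [7];  Q = [1, 3] / [2]
  Insert 6 (step 4): P = [1, 3, 6] / [7];  Q = [1, 3, 4] / [2]
  Insert 5 (step 5): P = [1, 3, 5] / [6] / [7];  Q = [1, 3, 4] / [2] / [5]
  Insert 4 (step 6): P = [1, 3, 4] / [5] / [6] / [7];  Q = [1, 3, 4] / [2] / [5] / [6]
  Insert 2 (step 7): P = [1, 2, 4] / [3] / [5] / [6] / [7];  Q = [1, 3, 4] / [2] / [5] / [6] / [7]
Final shape: (3, 1, 1, 1, 1).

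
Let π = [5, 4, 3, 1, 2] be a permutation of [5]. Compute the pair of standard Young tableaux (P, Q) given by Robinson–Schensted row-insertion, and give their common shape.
P = [1, 2] / [3] / [4] / [5];  Q = [1, 5] / [2] / [3] / [4];  common shape = (2, 1, 1, 1)

Row-insert the values π_1, π_2, … into P one at a time, bumping the leftmost entry strictly greater than the inserted value down to the next row. The recording tableau Q records, in position (i, j), the step at which that cell was added to P.
  Insert 5 (step 1): P = [5];  Q = [1]
  Insert 4 (step 2): P = [4] / [5];  Q = [1] / [2]
  Insert 3 (step 3): P = [3] / [4] / [5];  Q = [1] / [2] / [3]
  Insert 1 (step 4): P = [1] / [3] / [4] / [5];  Q = [1] / [2] / [3] / [4]
  Insert 2 (step 5): P = [1, 2] / [3] / [4] / [5];  Q = [1, 5] / [2] / [3] / [4]
Final shape: (2, 1, 1, 1).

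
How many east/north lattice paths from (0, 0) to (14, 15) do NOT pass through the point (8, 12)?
Number of paths = 66977280

Total paths from (0, 0) to (14, 15): C(29, 14) = 77558760. Paths through (8, 12): (paths (0, 0) → (8, 12)) × (paths (8, 12) → (14, 15)) = C(20, 8) · C(9, 6) = 125970 · 84 = 10581480. Avoidance count = 77558760 − 10581480 = 66977280.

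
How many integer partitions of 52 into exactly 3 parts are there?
p(52, 3 parts) = 225

Partitions of n into exactly k parts are in bijection with partitions of n − k into at most k parts (subtract 1 from each part). So p(52, exactly 3) = p(49, parts ≤ 3). Computing via the recurrence p(m, j) = p(m, j−1) + p(m−j, j) gives 225.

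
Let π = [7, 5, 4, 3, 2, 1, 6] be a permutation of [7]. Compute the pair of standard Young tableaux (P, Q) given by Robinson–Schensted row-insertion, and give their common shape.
P = [1, 6] / [2] / [3] / [4] / [5] / [7];  Q = [1, 7] / [2] / [3] / [4] / [5] / [6];  common shape = (2, 1, 1, 1, 1, 1)

Row-insert the values π_1, π_2, … into P one at a time, bumping the leftmost entry strictly greater than the inserted value down to the next row. The recording tableau Q records, in position (i, j), the step at which that cell was added to P.
  Insert 7 (step 1): P = [7];  Q = [1]
  Insert 5 (step 2): P = [5] / [7];  Q = [1] / [2]
  Insert 4 (step 3): P = [4] / [5] / [7];  Q = [1] / [2] / [3]
  Insert 3 (step 4): P = [3] / [4] / [5] / [7];  Q = [1] / [2] / [3] / [4]
  Insert 2 (step 5): P = [2] / [3] / [4] / [5] / [7];  Q = [1] / [2] / [3] / [4] / [5]
  Insert 1 (step 6): P = [1] / [2] / [3] / [4] / [5] / [7];  Q = [1] / [2] / [3] / [4] / [5] / [6]
  Insert 6 (step 7): P = [1, 6] / [2] / [3] / [4] / [5] / [7];  Q = [1, 7] / [2] / [3] / [4] / [5] / [6]
Final shape: (2, 1, 1, 1, 1, 1).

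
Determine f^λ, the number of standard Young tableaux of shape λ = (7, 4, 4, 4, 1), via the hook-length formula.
# SYT of shape (7, 4, 4, 4, 1) = 40310400

Hook-length formula: f^λ = n! / Π hook(c), product over all cells c of the Young diagram. For λ = (7, 4, 4, 4, 1), n = 20 boxes. Hook lengths by row (left-to-right, top-to-bottom): [11, 9, 8, 7, 3, 2, 1]; [7, 5, 4, 3]; [6, 4, 3, 2]; [5, 3, 2, 1]; [1]. Product of hooks = 60354201600. So f^λ = 20! / 60354201600 = 2432902008176640000 / 60354201600 = 40310400.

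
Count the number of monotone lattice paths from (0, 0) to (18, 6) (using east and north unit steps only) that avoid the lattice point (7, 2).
Number of paths = 85456

Total paths from (0, 0) to (18, 6): C(24, 18) = 134596. Paths through (7, 2): (paths (0, 0) → (7, 2)) × (paths (7, 2) → (18, 6)) = C(9, 7) · C(15, 11) = 36 · 1365 = 49140. Avoidance count = 134596 − 49140 = 85456.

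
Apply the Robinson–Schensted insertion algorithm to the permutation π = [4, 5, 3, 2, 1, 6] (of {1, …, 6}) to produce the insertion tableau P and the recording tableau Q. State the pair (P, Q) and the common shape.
P = [1, 5, 6] / [2] / [3] / [4];  Q = [1, 2, 6] / [3] / [4] / [5];  common shape = (3, 1, 1, 1)

Row-insert the values π_1, π_2, … into P one at a time, bumping the leftmost entry strictly greater than the inserted value down to the next row. The recording tableau Q records, in position (i, j), the step at which that cell was added to P.
  Insert 4 (step 1): P = [4];  Q = [1]
  Insert 5 (step 2): P = [4, 5];  Q = [1, 2]
  Insert 3 (step 3): P = [3, 5] / [4];  Q = [1, 2] / [3]
  Insert 2 (step 4): P = [2, 5] / [3] / [4];  Q = [1, 2] / [3] / [4]
  Insert 1 (step 5): P = [1, 5] / [2] / [3] / [4];  Q = [1, 2] / [3] / [4] / [5]
  Insert 6 (step 6): P = [1, 5, 6] / [2] / [3] / [4];  Q = [1, 2, 6] / [3] / [4] / [5]
Final shape: (3, 1, 1, 1).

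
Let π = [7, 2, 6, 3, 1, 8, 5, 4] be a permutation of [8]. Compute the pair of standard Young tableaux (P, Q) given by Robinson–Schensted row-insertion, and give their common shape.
P = [1, 3, 4] / [2, 5] / [6, 8] / [7];  Q = [1, 3, 6] / [2, 7] / [4, 8] / [5];  common shape = (3, 2, 2, 1)

Row-insert the values π_1, π_2, … into P one at a time, bumping the leftmost entry strictly greater than the inserted value down to the next row. The recording tableau Q records, in position (i, j), the step at which that cell was added to P.
  Insert 7 (step 1): P = [7];  Q = [1]
  Insert 2 (step 2): P = [2] / [7];  Q = [1] / [2]
  Insert 6 (step 3): P = [2, 6] / [7];  Q = [1, 3] / [2]
  Insert 3 (step 4): P = [2, 3] / [6] / [7];  Q = [1, 3] / [2] / [4]
  Insert 1 (step 5): P = [1, 3] / [2] / [6] / [7];  Q = [1, 3] / [2] / [4] / [5]
  Insert 8 (step 6): P = [1, 3, 8] / [2] / [6] / [7];  Q = [1, 3, 6] / [2] / [4] / [5]
  Insert 5 (step 7): P = [1, 3, 5] / [2, 8] / [6] / [7];  Q = [1, 3, 6] / [2, 7] / [4] / [5]
  Insert 4 (step 8): P = [1, 3, 4] / [2, 5] / [6, 8] / [7];  Q = [1, 3, 6] / [2, 7] / [4, 8] / [5]
Final shape: (3, 2, 2, 1).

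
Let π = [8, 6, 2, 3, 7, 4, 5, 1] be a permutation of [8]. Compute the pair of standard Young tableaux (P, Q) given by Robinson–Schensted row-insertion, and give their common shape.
P = [1, 3, 4, 5] / [2, 7] / [6] / [8];  Q = [1, 4, 5, 7] / [2, 6] / [3] / [8];  common shape = (4, 2, 1, 1)

Row-insert the values π_1, π_2, … into P one at a time, bumping the leftmost entry strictly greater than the inserted value down to the next row. The recording tableau Q records, in position (i, j), the step at which that cell was added to P.
  Insert 8 (step 1): P = [8];  Q = [1]
  Insert 6 (step 2): P = [6] / [8];  Q = [1] / [2]
  Insert 2 (step 3): P = [2] / [6] / [8];  Q = [1] / [2] / [3]
  Insert 3 (step 4): P = [2, 3] / [6] / [8];  Q = [1, 4] / [2] / [3]
  Insert 7 (step 5): P = [2, 3, 7] / [6] / [8];  Q = [1, 4, 5] / [2] / [3]
  Insert 4 (step 6): P = [2, 3, 4] / [6, 7] / [8];  Q = [1, 4, 5] / [2, 6] / [3]
  Insert 5 (step 7): P = [2, 3, 4, 5] / [6, 7] / [8];  Q = [1, 4, 5, 7] / [2, 6] / [3]
  Insert 1 (step 8): P = [1, 3, 4, 5] / [2, 7] / [6] / [8];  Q = [1, 4, 5, 7] / [2, 6] / [3] / [8]
Final shape: (4, 2, 1, 1).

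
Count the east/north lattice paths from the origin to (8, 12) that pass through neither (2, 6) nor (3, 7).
Number of paths = 83970

Inclusion–exclusion. Total paths: C(20, 8) = 125970. Through P₁: C(8, 2)·C(12, 6) = 25872. Through P₂: C(10, 3)·C(10, 5) = 30240. Since P₁ is strictly southwest of P₂, a monotone path through both must visit P₁ then P₂; paths through both = C(8, 2)·C(2, 1)·C(10, 5) = 14112. Avoid both = 125970 − 25872 − 30240 + 14112 = 83970.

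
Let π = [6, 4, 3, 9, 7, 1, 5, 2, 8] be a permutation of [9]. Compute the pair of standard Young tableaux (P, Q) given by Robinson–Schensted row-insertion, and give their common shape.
P = [1, 2, 8] / [3, 5] / [4, 7] / [6, 9];  Q = [1, 4, 9] / [2, 5] / [3, 7] / [6, 8];  common shape = (3, 2, 2, 2)

Row-insert the values π_1, π_2, … into P one at a time, bumping the leftmost entry strictly greater than the inserted value down to the next row. The recording tableau Q records, in position (i, j), the step at which that cell was added to P.
  Insert 6 (step 1): P = [6];  Q = [1]
  Insert 4 (step 2): P = [4] / [6];  Q = [1] / [2]
  Insert 3 (step 3): P = [3] / [4] / [6];  Q = [1] / [2] / [3]
  Insert 9 (step 4): P = [3, 9] / [4] / [6];  Q = [1, 4] / [2] / [3]
  Insert 7 (step 5): P = [3, 7] / [4, 9] / [6];  Q = [1, 4] / [2, 5] / [3]
  Insert 1 (step 6): P = [1, 7] / [3, 9] / [4] / [6];  Q = [1, 4] / [2, 5] / [3] / [6]
  Insert 5 (step 7): P = [1, 5] / [3, 7] / [4, 9] / [6];  Q = [1, 4] / [2, 5] / [3, 7] / [6]
  Insert 2 (step 8): P = [1, 2] / [3, 5] / [4, 7] / [6, 9];  Q = [1, 4] / [2, 5] / [3, 7] / [6, 8]
  Insert 8 (step 9): P = [1, 2, 8] / [3, 5] / [4, 7] / [6, 9];  Q = [1, 4, 9] / [2, 5] / [3, 7] / [6, 8]
Final shape: (3, 2, 2, 2).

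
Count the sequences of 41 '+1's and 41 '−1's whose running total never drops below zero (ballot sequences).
C_41 = 10113918591637898134020

These ballot sequences are counted by the Catalan number C_n = (1/(n + 1)) · C(2n, n). For n = 41: C_41 = (1/42) · C(82, 41) = 424784580848791721628840/42 = 10113918591637898134020.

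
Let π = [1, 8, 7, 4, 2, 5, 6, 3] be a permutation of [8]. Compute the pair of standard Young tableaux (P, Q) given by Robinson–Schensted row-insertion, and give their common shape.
P = [1, 2, 3, 6] / [4, 5] / [7] / [8];  Q = [1, 2, 6, 7] / [3, 8] / [4] / [5];  common shape = (4, 2, 1, 1)

Row-insert the values π_1, π_2, … into P one at a time, bumping the leftmost entry strictly greater than the inserted value down to the next row. The recording tableau Q records, in position (i, j), the step at which that cell was added to P.
  Insert 1 (step 1): P = [1];  Q = [1]
  Insert 8 (step 2): P = [1, 8];  Q = [1, 2]
  Insert 7 (step 3): P = [1, 7] / [8];  Q = [1, 2] / [3]
  Insert 4 (step 4): P = [1, 4] / [7] / [8];  Q = [1, 2] / [3] / [4]
  Insert 2 (step 5): P = [1, 2] / [4] / [7] / [8];  Q = [1, 2] / [3] / [4] / [5]
  Insert 5 (step 6): P = [1, 2, 5] / [4] / [7] / [8];  Q = [1, 2, 6] / [3] / [4] / [5]
  Insert 6 (step 7): P = [1, 2, 5, 6] / [4] / [7] / [8];  Q = [1, 2, 6, 7] / [3] / [4] / [5]
  Insert 3 (step 8): P = [1, 2, 3, 6] / [4, 5] / [7] / [8];  Q = [1, 2, 6, 7] / [3, 8] / [4] / [5]
Final shape: (4, 2, 1, 1).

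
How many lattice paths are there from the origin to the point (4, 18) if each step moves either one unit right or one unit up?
Number of paths = 7315

A monotone lattice path from (0, 0) to (4, 18) consists of 4 east steps and 18 north steps in some order, so it is determined by which 4 of the 22 steps are east. The count is C(22, 4) = 7315.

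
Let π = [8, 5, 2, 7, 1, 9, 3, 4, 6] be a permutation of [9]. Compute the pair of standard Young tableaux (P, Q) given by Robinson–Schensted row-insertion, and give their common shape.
P = [1, 3, 4, 6] / [2, 7, 9] / [5] / [8];  Q = [1, 4, 6, 9] / [2, 7, 8] / [3] / [5];  common shape = (4, 3, 1, 1)

Row-insert the values π_1, π_2, … into P one at a time, bumping the leftmost entry strictly greater than the inserted value down to the next row. The recording tableau Q records, in position (i, j), the step at which that cell was added to P.
  Insert 8 (step 1): P = [8];  Q = [1]
  Insert 5 (step 2): P = [5] / [8];  Q = [1] / [2]
  Insert 2 (step 3): P = [2] / [5] / [8];  Q = [1] / [2] / [3]
  Insert 7 (step 4): P = [2, 7] / [5] / [8];  Q = [1, 4] / [2] / [3]
  Insert 1 (step 5): P = [1, 7] / [2] / [5] / [8];  Q = [1, 4] / [2] / [3] / [5]
  Insert 9 (step 6): P = [1, 7, 9] / [2] / [5] / [8];  Q = [1, 4, 6] / [2] / [3] / [5]
  Insert 3 (step 7): P = [1, 3, 9] / [2, 7] / [5] / [8];  Q = [1, 4, 6] / [2, 7] / [3] / [5]
  Insert 4 (step 8): P = [1, 3, 4] / [2, 7, 9] / [5] / [8];  Q = [1, 4, 6] / [2, 7, 8] / [3] / [5]
  Insert 6 (step 9): P = [1, 3, 4, 6] / [2, 7, 9] / [5] / [8];  Q = [1, 4, 6, 9] / [2, 7, 8] / [3] / [5]
Final shape: (4, 3, 1, 1).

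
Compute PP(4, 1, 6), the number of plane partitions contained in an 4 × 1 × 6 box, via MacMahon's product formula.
PP(4, 1, 6) = 210

Evaluate the triple product over i = 1..4, j = 1..1, k = 1..6. The factors are (2/1) · (3/2) · (4/3) · (5/4) · (6/5) · (7/6) · (3/2) · (4/3) · … (24 factors total). The numerators and denominators telescope so the product is an integer; carrying out the multiplication exactly gives PP(4, 1, 6) = 210.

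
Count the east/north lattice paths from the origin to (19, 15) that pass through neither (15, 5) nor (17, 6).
Number of paths = 1837454091

Inclusion–exclusion. Total paths: C(34, 19) = 1855967520. Through P₁: C(20, 15)·C(14, 4) = 15519504. Through P₂: C(23, 17)·C(11, 2) = 5552085. Since P₁ is strictly southwest of P₂, a monotone path through both must visit P₁ then P₂; paths through both = C(20, 15)·C(3, 2)·C(11, 2) = 2558160. Avoid both = 1855967520 − 15519504 − 5552085 + 2558160 = 1837454091.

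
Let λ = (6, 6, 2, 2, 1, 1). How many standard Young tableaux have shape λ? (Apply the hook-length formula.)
# SYT of shape (6, 6, 2, 2, 1, 1) = 4511052

Hook-length formula: f^λ = n! / Π hook(c), product over all cells c of the Young diagram. For λ = (6, 6, 2, 2, 1, 1), n = 18 boxes. Hook lengths by row (left-to-right, top-to-bottom): [11, 8, 5, 4, 3, 2]; [10, 7, 4, 3, 2, 1]; [5, 2]; [4, 1]; [2]; [1]. Product of hooks = 1419264000. So f^λ = 18! / 1419264000 = 6402373705728000 / 1419264000 = 4511052.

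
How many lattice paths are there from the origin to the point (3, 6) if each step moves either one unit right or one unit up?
Number of paths = 84

A monotone lattice path from (0, 0) to (3, 6) consists of 3 east steps and 6 north steps in some order, so it is determined by which 3 of the 9 steps are east. The count is C(9, 3) = 84.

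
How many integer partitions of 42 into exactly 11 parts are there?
p(42, 11 parts) = 4802

Partitions of n into exactly k parts are in bijection with partitions of n − k into at most k parts (subtract 1 from each part). So p(42, exactly 11) = p(31, parts ≤ 11). Computing via the recurrence p(m, j) = p(m, j−1) + p(m−j, j) gives 4802.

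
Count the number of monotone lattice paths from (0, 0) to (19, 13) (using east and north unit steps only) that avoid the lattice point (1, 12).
Number of paths = 347373353

Total paths from (0, 0) to (19, 13): C(32, 19) = 347373600. Paths through (1, 12): (paths (0, 0) → (1, 12)) × (paths (1, 12) → (19, 13)) = C(13, 1) · C(19, 18) = 13 · 19 = 247. Avoidance count = 347373600 − 247 = 347373353.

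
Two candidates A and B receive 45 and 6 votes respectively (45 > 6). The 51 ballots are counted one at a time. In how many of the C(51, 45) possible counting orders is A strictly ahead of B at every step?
Strict-lead orderings = 13771940

Total orderings of the 51 votes with 45 for A: C(51, 45) = 18009460. By the Bertrand ballot formula (Cycle Lemma / reflection principle), the number of orderings in which A is strictly ahead of B throughout is (p − q)/(p + q) · C(p + q, p) = (45 − 6)/(45 + 6) · 18009460 = 13771940.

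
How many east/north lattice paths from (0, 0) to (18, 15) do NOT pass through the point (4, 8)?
Number of paths = 979599720

Total paths from (0, 0) to (18, 15): C(33, 18) = 1037158320. Paths through (4, 8): (paths (0, 0) → (4, 8)) × (paths (4, 8) → (18, 15)) = C(12, 4) · C(21, 14) = 495 · 116280 = 57558600. Avoidance count = 1037158320 − 57558600 = 979599720.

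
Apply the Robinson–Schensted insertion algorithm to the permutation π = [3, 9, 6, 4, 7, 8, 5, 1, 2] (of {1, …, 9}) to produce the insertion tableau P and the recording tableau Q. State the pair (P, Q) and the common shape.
P = [1, 2, 5, 8] / [3, 4] / [6, 7] / [9];  Q = [1, 2, 5, 6] / [3, 7] / [4, 9] / [8];  common shape = (4, 2, 2, 1)

Row-insert the values π_1, π_2, … into P one at a time, bumping the leftmost entry strictly greater than the inserted value down to the next row. The recording tableau Q records, in position (i, j), the step at which that cell was added to P.
  Insert 3 (step 1): P = [3];  Q = [1]
  Insert 9 (step 2): P = [3, 9];  Q = [1, 2]
  Insert 6 (step 3): P = [3, 6] / [9];  Q = [1, 2] / [3]
  Insert 4 (step 4): P = [3, 4] / [6] / [9];  Q = [1, 2] / [3] / [4]
  Insert 7 (step 5): P = [3, 4, 7] / [6] / [9];  Q = [1, 2, 5] / [3] / [4]
  Insert 8 (step 6): P = [3, 4, 7, 8] / [6] / [9];  Q = [1, 2, 5, 6] / [3] / [4]
  Insert 5 (step 7): P = [3, 4, 5, 8] / [6, 7] / [9];  Q = [1, 2, 5, 6] / [3, 7] / [4]
  Insert 1 (step 8): P = [1, 4, 5, 8] / [3, 7] / [6] / [9];  Q = [1, 2, 5, 6] / [3, 7] / [4] / [8]
  Insert 2 (step 9): P = [1, 2, 5, 8] / [3, 4] / [6, 7] / [9];  Q = [1, 2, 5, 6] / [3, 7] / [4, 9] / [8]
Final shape: (4, 2, 2, 1).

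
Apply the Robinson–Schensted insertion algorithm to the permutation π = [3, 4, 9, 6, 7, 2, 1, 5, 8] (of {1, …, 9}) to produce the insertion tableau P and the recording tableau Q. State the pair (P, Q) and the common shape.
P = [1, 4, 5, 7, 8] / [2, 6] / [3] / [9];  Q = [1, 2, 3, 5, 9] / [4, 8] / [6] / [7];  common shape = (5, 2, 1, 1)

Row-insert the values π_1, π_2, … into P one at a time, bumping the leftmost entry strictly greater than the inserted value down to the next row. The recording tableau Q records, in position (i, j), the step at which that cell was added to P.
  Insert 3 (step 1): P = [3];  Q = [1]
  Insert 4 (step 2): P = [3, 4];  Q = [1, 2]
  Insert 9 (step 3): P = [3, 4, 9];  Q = [1, 2, 3]
  Insert 6 (step 4): P = [3, 4, 6] / [9];  Q = [1, 2, 3] / [4]
  Insert 7 (step 5): P = [3, 4, 6, 7] / [9];  Q = [1, 2, 3, 5] / [4]
  Insert 2 (step 6): P = [2, 4, 6, 7] / [3] / [9];  Q = [1, 2, 3, 5] / [4] / [6]
  Insert 1 (step 7): P = [1, 4, 6, 7] / [2] / [3] / [9];  Q = [1, 2, 3, 5] / [4] / [6] / [7]
  Insert 5 (step 8): P = [1, 4, 5, 7] / [2, 6] / [3] / [9];  Q = [1, 2, 3, 5] / [4, 8] / [6] / [7]
  Insert 8 (step 9): P = [1, 4, 5, 7, 8] / [2, 6] / [3] / [9];  Q = [1, 2, 3, 5, 9] / [4, 8] / [6] / [7]
Final shape: (5, 2, 1, 1).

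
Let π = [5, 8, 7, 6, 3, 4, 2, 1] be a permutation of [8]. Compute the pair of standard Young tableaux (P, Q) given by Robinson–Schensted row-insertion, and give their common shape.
P = [1, 4] / [2, 6] / [3] / [5] / [7] / [8];  Q = [1, 2] / [3, 6] / [4] / [5] / [7] / [8];  common shape = (2, 2, 1, 1, 1, 1)

Row-insert the values π_1, π_2, … into P one at a time, bumping the leftmost entry strictly greater than the inserted value down to the next row. The recording tableau Q records, in position (i, j), the step at which that cell was added to P.
  Insert 5 (step 1): P = [5];  Q = [1]
  Insert 8 (step 2): P = [5, 8];  Q = [1, 2]
  Insert 7 (step 3): P = [5, 7] / [8];  Q = [1, 2] / [3]
  Insert 6 (step 4): P = [5, 6] / [7] / [8];  Q = [1, 2] / [3] / [4]
  Insert 3 (step 5): P = [3, 6] / [5] / [7] / [8];  Q = [1, 2] / [3] / [4] / [5]
  Insert 4 (step 6): P = [3, 4] / [5, 6] / [7] / [8];  Q = [1, 2] / [3, 6] / [4] / [5]
  Insert 2 (step 7): P = [2, 4] / [3, 6] / [5] / [7] / [8];  Q = [1, 2] / [3, 6] / [4] / [5] / [7]
  Insert 1 (step 8): P = [1, 4] / [2, 6] / [3] / [5] / [7] / [8];  Q = [1, 2] / [3, 6] / [4] / [5] / [7] / [8]
Final shape: (2, 2, 1, 1, 1, 1).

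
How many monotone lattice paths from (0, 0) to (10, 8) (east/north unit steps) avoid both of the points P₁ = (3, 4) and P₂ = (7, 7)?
Number of paths = 23380

Inclusion–exclusion. Total paths: C(18, 10) = 43758. Through P₁: C(7, 3)·C(11, 7) = 11550. Through P₂: C(14, 7)·C(4, 3) = 13728. Since P₁ is strictly southwest of P₂, a monotone path through both must visit P₁ then P₂; paths through both = C(7, 3)·C(7, 4)·C(4, 3) = 4900. Avoid both = 43758 − 11550 − 13728 + 4900 = 23380.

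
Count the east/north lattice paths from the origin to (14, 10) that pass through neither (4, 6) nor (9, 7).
Number of paths = 1180966

Inclusion–exclusion. Total paths: C(24, 14) = 1961256. Through P₁: C(10, 4)·C(14, 10) = 210210. Through P₂: C(16, 9)·C(8, 5) = 640640. Since P₁ is strictly southwest of P₂, a monotone path through both must visit P₁ then P₂; paths through both = C(10, 4)·C(6, 5)·C(8, 5) = 70560. Avoid both = 1961256 − 210210 − 640640 + 70560 = 1180966.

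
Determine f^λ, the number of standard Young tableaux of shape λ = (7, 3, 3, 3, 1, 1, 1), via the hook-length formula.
# SYT of shape (7, 3, 3, 3, 1, 1, 1) = 18653250

Hook-length formula: f^λ = n! / Π hook(c), product over all cells c of the Young diagram. For λ = (7, 3, 3, 3, 1, 1, 1), n = 19 boxes. Hook lengths by row (left-to-right, top-to-bottom): [13, 9, 8, 4, 3, 2, 1]; [8, 4, 3]; [7, 3, 2]; [6, 2, 1]; [3]; [2]; [1]. Product of hooks = 6521389056. So f^λ = 19! / 6521389056 = 121645100408832000 / 6521389056 = 18653250.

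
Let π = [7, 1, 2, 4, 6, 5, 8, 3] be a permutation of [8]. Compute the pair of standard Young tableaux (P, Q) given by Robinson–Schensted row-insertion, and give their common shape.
P = [1, 2, 3, 5, 8] / [4] / [6] / [7];  Q = [1, 3, 4, 5, 7] / [2] / [6] / [8];  common shape = (5, 1, 1, 1)

Row-insert the values π_1, π_2, … into P one at a time, bumping the leftmost entry strictly greater than the inserted value down to the next row. The recording tableau Q records, in position (i, j), the step at which that cell was added to P.
  Insert 7 (step 1): P = [7];  Q = [1]
  Insert 1 (step 2): P = [1] / [7];  Q = [1] / [2]
  Insert 2 (step 3): P = [1, 2] / [7];  Q = [1, 3] / [2]
  Insert 4 (step 4): P = [1, 2, 4] / [7];  Q = [1, 3, 4] / [2]
  Insert 6 (step 5): P = [1, 2, 4, 6] / [7];  Q = [1, 3, 4, 5] / [2]
  Insert 5 (step 6): P = [1, 2, 4, 5] / [6] / [7];  Q = [1, 3, 4, 5] / [2] / [6]
  Insert 8 (step 7): P = [1, 2, 4, 5, 8] / [6] / [7];  Q = [1, 3, 4, 5, 7] / [2] / [6]
  Insert 3 (step 8): P = [1, 2, 3, 5, 8] / [4] / [6] / [7];  Q = [1, 3, 4, 5, 7] / [2] / [6] / [8]
Final shape: (5, 1, 1, 1).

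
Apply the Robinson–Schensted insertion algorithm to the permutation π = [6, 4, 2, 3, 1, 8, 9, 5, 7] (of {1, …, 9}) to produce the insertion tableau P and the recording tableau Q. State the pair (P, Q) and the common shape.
P = [1, 3, 5, 7] / [2, 8, 9] / [4] / [6];  Q = [1, 4, 6, 7] / [2, 8, 9] / [3] / [5];  common shape = (4, 3, 1, 1)

Row-insert the values π_1, π_2, … into P one at a time, bumping the leftmost entry strictly greater than the inserted value down to the next row. The recording tableau Q records, in position (i, j), the step at which that cell was added to P.
  Insert 6 (step 1): P = [6];  Q = [1]
  Insert 4 (step 2): P = [4] / [6];  Q = [1] / [2]
  Insert 2 (step 3): P = [2] / [4] / [6];  Q = [1] / [2] / [3]
  Insert 3 (step 4): P = [2, 3] / [4] / [6];  Q = [1, 4] / [2] / [3]
  Insert 1 (step 5): P = [1, 3] / [2] / [4] / [6];  Q = [1, 4] / [2] / [3] / [5]
  Insert 8 (step 6): P = [1, 3, 8] / [2] / [4] / [6];  Q = [1, 4, 6] / [2] / [3] / [5]
  Insert 9 (step 7): P = [1, 3, 8, 9] / [2] / [4] / [6];  Q = [1, 4, 6, 7] / [2] / [3] / [5]
  Insert 5 (step 8): P = [1, 3, 5, 9] / [2, 8] / [4] / [6];  Q = [1, 4, 6, 7] / [2, 8] / [3] / [5]
  Insert 7 (step 9): P = [1, 3, 5, 7] / [2, 8, 9] / [4] / [6];  Q = [1, 4, 6, 7] / [2, 8, 9] / [3] / [5]
Final shape: (4, 3, 1, 1).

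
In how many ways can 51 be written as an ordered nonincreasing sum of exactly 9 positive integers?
p(51, 9 parts) = 17354

Partitions of n into exactly k parts are in bijection with partitions of n − k into at most k parts (subtract 1 from each part). So p(51, exactly 9) = p(42, parts ≤ 9). Computing via the recurrence p(m, j) = p(m, j−1) + p(m−j, j) gives 17354.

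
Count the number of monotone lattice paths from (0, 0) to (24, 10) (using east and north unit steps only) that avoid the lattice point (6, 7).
Number of paths = 128845860

Total paths from (0, 0) to (24, 10): C(34, 24) = 131128140. Paths through (6, 7): (paths (0, 0) → (6, 7)) × (paths (6, 7) → (24, 10)) = C(13, 6) · C(21, 18) = 1716 · 1330 = 2282280. Avoidance count = 131128140 − 2282280 = 128845860.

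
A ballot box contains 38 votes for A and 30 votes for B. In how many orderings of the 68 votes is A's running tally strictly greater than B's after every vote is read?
Strict-lead orderings = 2103092789933110976

Total orderings of the 68 votes with 38 for A: C(68, 38) = 17876288714431443296. By the Bertrand ballot formula (Cycle Lemma / reflection principle), the number of orderings in which A is strictly ahead of B throughout is (p − q)/(p + q) · C(p + q, p) = (38 − 30)/(38 + 30) · 17876288714431443296 = 2103092789933110976.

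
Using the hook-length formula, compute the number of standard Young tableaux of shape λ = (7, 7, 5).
# SYT of shape (7, 7, 5) = 831402

Hook-length formula: f^λ = n! / Π hook(c), product over all cells c of the Young diagram. For λ = (7, 7, 5), n = 19 boxes. Hook lengths by row (left-to-right, top-to-bottom): [9, 8, 7, 6, 5, 3, 2]; [8, 7, 6, 5, 4, 2, 1]; [5, 4, 3, 2, 1]. Product of hooks = 146313216000. So f^λ = 19! / 146313216000 = 121645100408832000 / 146313216000 = 831402.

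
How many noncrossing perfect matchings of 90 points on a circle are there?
C_45 = 2257117854077248073253720

These noncrossing handshakes are counted by the Catalan number C_n = (1/(n + 1)) · C(2n, n). For n = 45: C_45 = (1/46) · C(90, 45) = 103827421287553411369671120/46 = 2257117854077248073253720.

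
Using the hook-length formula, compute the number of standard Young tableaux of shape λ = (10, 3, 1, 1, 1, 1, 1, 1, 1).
# SYT of shape (10, 3, 1, 1, 1, 1, 1, 1, 1) = 2956096

Hook-length formula: f^λ = n! / Π hook(c), product over all cells c of the Young diagram. For λ = (10, 3, 1, 1, 1, 1, 1, 1, 1), n = 20 boxes. Hook lengths by row (left-to-right, top-to-bottom): [18, 10, 9, 7, 6, 5, 4, 3, 2, 1]; [10, 2, 1]; [7]; [6]; [5]; [4]; [3]; [2]; [1]. Product of hooks = 823011840000. So f^λ = 20! / 823011840000 = 2432902008176640000 / 823011840000 = 2956096.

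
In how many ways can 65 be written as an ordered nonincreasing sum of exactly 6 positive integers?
p(65, 6 parts) = 18467

Partitions of n into exactly k parts are in bijection with partitions of n − k into at most k parts (subtract 1 from each part). So p(65, exactly 6) = p(59, parts ≤ 6). Computing via the recurrence p(m, j) = p(m, j−1) + p(m−j, j) gives 18467.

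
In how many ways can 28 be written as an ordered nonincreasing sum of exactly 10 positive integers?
p(28, 10 parts) = 340

Partitions of n into exactly k parts are in bijection with partitions of n − k into at most k parts (subtract 1 from each part). So p(28, exactly 10) = p(18, parts ≤ 10). Computing via the recurrence p(m, j) = p(m, j−1) + p(m−j, j) gives 340.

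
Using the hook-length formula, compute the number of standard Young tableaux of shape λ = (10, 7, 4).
# SYT of shape (10, 7, 4) = 14108640

Hook-length formula: f^λ = n! / Π hook(c), product over all cells c of the Young diagram. For λ = (10, 7, 4), n = 21 boxes. Hook lengths by row (left-to-right, top-to-bottom): [12, 11, 10, 9, 7, 6, 5, 3, 2, 1]; [8, 7, 6, 5, 3, 2, 1]; [4, 3, 2, 1]. Product of hooks = 3621252096000. So f^λ = 21! / 3621252096000 = 51090942171709440000 / 3621252096000 = 14108640.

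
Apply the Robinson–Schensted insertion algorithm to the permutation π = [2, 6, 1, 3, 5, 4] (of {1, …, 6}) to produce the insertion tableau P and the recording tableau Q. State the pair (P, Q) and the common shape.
P = [1, 3, 4] / [2, 5] / [6];  Q = [1, 2, 5] / [3, 4] / [6];  common shape = (3, 2, 1)

Row-insert the values π_1, π_2, … into P one at a time, bumping the leftmost entry strictly greater than the inserted value down to the next row. The recording tableau Q records, in position (i, j), the step at which that cell was added to P.
  Insert 2 (step 1): P = [2];  Q = [1]
  Insert 6 (step 2): P = [2, 6];  Q = [1, 2]
  Insert 1 (step 3): P = [1, 6] / [2];  Q = [1, 2] / [3]
  Insert 3 (step 4): P = [1, 3] / [2, 6];  Q = [1, 2] / [3, 4]
  Insert 5 (step 5): P = [1, 3, 5] / [2, 6];  Q = [1, 2, 5] / [3, 4]
  Insert 4 (step 6): P = [1, 3, 4] / [2, 5] / [6];  Q = [1, 2, 5] / [3, 4] / [6]
Final shape: (3, 2, 1).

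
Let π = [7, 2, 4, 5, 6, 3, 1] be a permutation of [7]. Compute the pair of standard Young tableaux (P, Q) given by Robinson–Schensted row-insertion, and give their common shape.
P = [1, 3, 5, 6] / [2] / [4] / [7];  Q = [1, 3, 4, 5] / [2] / [6] / [7];  common shape = (4, 1, 1, 1)

Row-insert the values π_1, π_2, … into P one at a time, bumping the leftmost entry strictly greater than the inserted value down to the next row. The recording tableau Q records, in position (i, j), the step at which that cell was added to P.
  Insert 7 (step 1): P = [7];  Q = [1]
  Insert 2 (step 2): P = [2] / [7];  Q = [1] / [2]
  Insert 4 (step 3): P = [2, 4] / [7];  Q = [1, 3] / [2]
  Insert 5 (step 4): P = [2, 4, 5] / [7];  Q = [1, 3, 4] / [2]
  Insert 6 (step 5): P = [2, 4, 5, 6] / [7];  Q = [1, 3, 4, 5] / [2]
  Insert 3 (step 6): P = [2, 3, 5, 6] / [4] / [7];  Q = [1, 3, 4, 5] / [2] / [6]
  Insert 1 (step 7): P = [1, 3, 5, 6] / [2] / [4] / [7];  Q = [1, 3, 4, 5] / [2] / [6] / [7]
Final shape: (4, 1, 1, 1).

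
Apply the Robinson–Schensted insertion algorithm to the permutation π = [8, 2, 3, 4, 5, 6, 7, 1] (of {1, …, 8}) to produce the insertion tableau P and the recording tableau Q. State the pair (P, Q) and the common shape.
P = [1, 3, 4, 5, 6, 7] / [2] / [8];  Q = [1, 3, 4, 5, 6, 7] / [2] / [8];  common shape = (6, 1, 1)

Row-insert the values π_1, π_2, … into P one at a time, bumping the leftmost entry strictly greater than the inserted value down to the next row. The recording tableau Q records, in position (i, j), the step at which that cell was added to P.
  Insert 8 (step 1): P = [8];  Q = [1]
  Insert 2 (step 2): P = [2] / [8];  Q = [1] / [2]
  Insert 3 (step 3): P = [2, 3] / [8];  Q = [1, 3] / [2]
  Insert 4 (step 4): P = [2, 3, 4] / [8];  Q = [1, 3, 4] / [2]
  Insert 5 (step 5): P = [2, 3, 4, 5] / [8];  Q = [1, 3, 4, 5] / [2]
  Insert 6 (step 6): P = [2, 3, 4, 5, 6] / [8];  Q = [1, 3, 4, 5, 6] / [2]
  Insert 7 (step 7): P = [2, 3, 4, 5, 6, 7] / [8];  Q = [1, 3, 4, 5, 6, 7] / [2]
  Insert 1 (step 8): P = [1, 3, 4, 5, 6, 7] / [2] / [8];  Q = [1, 3, 4, 5, 6, 7] / [2] / [8]
Final shape: (6, 1, 1).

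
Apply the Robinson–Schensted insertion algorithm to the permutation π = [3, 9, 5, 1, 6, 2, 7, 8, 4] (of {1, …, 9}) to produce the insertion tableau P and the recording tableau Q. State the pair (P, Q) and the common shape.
P = [1, 2, 4, 7, 8] / [3, 5, 6] / [9];  Q = [1, 2, 5, 7, 8] / [3, 6, 9] / [4];  common shape = (5, 3, 1)

Row-insert the values π_1, π_2, … into P one at a time, bumping the leftmost entry strictly greater than the inserted value down to the next row. The recording tableau Q records, in position (i, j), the step at which that cell was added to P.
  Insert 3 (step 1): P = [3];  Q = [1]
  Insert 9 (step 2): P = [3, 9];  Q = [1, 2]
  Insert 5 (step 3): P = [3, 5] / [9];  Q = [1, 2] / [3]
  Insert 1 (step 4): P = [1, 5] / [3] / [9];  Q = [1, 2] / [3] / [4]
  Insert 6 (step 5): P = [1, 5, 6] / [3] / [9];  Q = [1, 2, 5] / [3] / [4]
  Insert 2 (step 6): P = [1, 2, 6] / [3, 5] / [9];  Q = [1, 2, 5] / [3, 6] / [4]
  Insert 7 (step 7): P = [1, 2, 6, 7] / [3, 5] / [9];  Q = [1, 2, 5, 7] / [3, 6] / [4]
  Insert 8 (step 8): P = [1, 2, 6, 7, 8] / [3, 5] / [9];  Q = [1, 2, 5, 7, 8] / [3, 6] / [4]
  Insert 4 (step 9): P = [1, 2, 4, 7, 8] / [3, 5, 6] / [9];  Q = [1, 2, 5, 7, 8] / [3, 6, 9] / [4]
Final shape: (5, 3, 1).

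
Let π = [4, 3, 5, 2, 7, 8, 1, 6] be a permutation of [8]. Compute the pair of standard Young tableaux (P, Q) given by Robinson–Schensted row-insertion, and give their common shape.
P = [1, 5, 6, 8] / [2, 7] / [3] / [4];  Q = [1, 3, 5, 6] / [2, 8] / [4] / [7];  common shape = (4, 2, 1, 1)

Row-insert the values π_1, π_2, … into P one at a time, bumping the leftmost entry strictly greater than the inserted value down to the next row. The recording tableau Q records, in position (i, j), the step at which that cell was added to P.
  Insert 4 (step 1): P = [4];  Q = [1]
  Insert 3 (step 2): P = [3] / [4];  Q = [1] / [2]
  Insert 5 (step 3): P = [3, 5] / [4];  Q = [1, 3] / [2]
  Insert 2 (step 4): P = [2, 5] / [3] / [4];  Q = [1, 3] / [2] / [4]
  Insert 7 (step 5): P = [2, 5, 7] / [3] / [4];  Q = [1, 3, 5] / [2] / [4]
  Insert 8 (step 6): P = [2, 5, 7, 8] / [3] / [4];  Q = [1, 3, 5, 6] / [2] / [4]
  Insert 1 (step 7): P = [1, 5, 7, 8] / [2] / [3] / [4];  Q = [1, 3, 5, 6] / [2] / [4] / [7]
  Insert 6 (step 8): P = [1, 5, 6, 8] / [2, 7] / [3] / [4];  Q = [1, 3, 5, 6] / [2, 8] / [4] / [7]
Final shape: (4, 2, 1, 1).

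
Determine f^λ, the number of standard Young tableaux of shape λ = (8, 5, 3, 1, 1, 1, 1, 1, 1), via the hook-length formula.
# SYT of shape (8, 5, 3, 1, 1, 1, 1, 1, 1) = 871355485

Hook-length formula: f^λ = n! / Π hook(c), product over all cells c of the Young diagram. For λ = (8, 5, 3, 1, 1, 1, 1, 1, 1), n = 22 boxes. Hook lengths by row (left-to-right, top-to-bottom): [16, 9, 8, 6, 5, 3, 2, 1]; [12, 5, 4, 2, 1]; [9, 2, 1]; [6]; [5]; [4]; [3]; [2]; [1]. Product of hooks = 1289945088000. So f^λ = 22! / 1289945088000 = 1124000727777607680000 / 1289945088000 = 871355485.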